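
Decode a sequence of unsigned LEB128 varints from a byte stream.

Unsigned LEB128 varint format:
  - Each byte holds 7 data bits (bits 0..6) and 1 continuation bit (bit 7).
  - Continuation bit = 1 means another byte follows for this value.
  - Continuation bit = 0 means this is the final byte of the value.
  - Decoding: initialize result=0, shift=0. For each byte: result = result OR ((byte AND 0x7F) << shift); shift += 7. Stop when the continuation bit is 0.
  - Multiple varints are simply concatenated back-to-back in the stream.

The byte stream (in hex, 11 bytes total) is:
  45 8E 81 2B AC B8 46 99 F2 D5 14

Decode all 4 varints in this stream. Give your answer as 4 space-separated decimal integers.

  byte[0]=0x45 cont=0 payload=0x45=69: acc |= 69<<0 -> acc=69 shift=7 [end]
Varint 1: bytes[0:1] = 45 -> value 69 (1 byte(s))
  byte[1]=0x8E cont=1 payload=0x0E=14: acc |= 14<<0 -> acc=14 shift=7
  byte[2]=0x81 cont=1 payload=0x01=1: acc |= 1<<7 -> acc=142 shift=14
  byte[3]=0x2B cont=0 payload=0x2B=43: acc |= 43<<14 -> acc=704654 shift=21 [end]
Varint 2: bytes[1:4] = 8E 81 2B -> value 704654 (3 byte(s))
  byte[4]=0xAC cont=1 payload=0x2C=44: acc |= 44<<0 -> acc=44 shift=7
  byte[5]=0xB8 cont=1 payload=0x38=56: acc |= 56<<7 -> acc=7212 shift=14
  byte[6]=0x46 cont=0 payload=0x46=70: acc |= 70<<14 -> acc=1154092 shift=21 [end]
Varint 3: bytes[4:7] = AC B8 46 -> value 1154092 (3 byte(s))
  byte[7]=0x99 cont=1 payload=0x19=25: acc |= 25<<0 -> acc=25 shift=7
  byte[8]=0xF2 cont=1 payload=0x72=114: acc |= 114<<7 -> acc=14617 shift=14
  byte[9]=0xD5 cont=1 payload=0x55=85: acc |= 85<<14 -> acc=1407257 shift=21
  byte[10]=0x14 cont=0 payload=0x14=20: acc |= 20<<21 -> acc=43350297 shift=28 [end]
Varint 4: bytes[7:11] = 99 F2 D5 14 -> value 43350297 (4 byte(s))

Answer: 69 704654 1154092 43350297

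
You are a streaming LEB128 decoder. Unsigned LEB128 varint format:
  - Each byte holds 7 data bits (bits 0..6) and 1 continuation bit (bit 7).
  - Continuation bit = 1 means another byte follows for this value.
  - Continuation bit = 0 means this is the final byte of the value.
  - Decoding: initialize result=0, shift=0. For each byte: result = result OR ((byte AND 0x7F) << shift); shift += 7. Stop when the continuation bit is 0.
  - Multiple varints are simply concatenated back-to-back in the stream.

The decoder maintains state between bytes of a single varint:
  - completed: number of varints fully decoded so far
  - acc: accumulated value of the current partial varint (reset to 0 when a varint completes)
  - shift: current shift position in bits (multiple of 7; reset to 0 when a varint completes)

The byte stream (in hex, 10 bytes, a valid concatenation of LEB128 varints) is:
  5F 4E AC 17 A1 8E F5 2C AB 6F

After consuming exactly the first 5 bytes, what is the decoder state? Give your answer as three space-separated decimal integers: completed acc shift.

Answer: 3 33 7

Derivation:
byte[0]=0x5F cont=0 payload=0x5F: varint #1 complete (value=95); reset -> completed=1 acc=0 shift=0
byte[1]=0x4E cont=0 payload=0x4E: varint #2 complete (value=78); reset -> completed=2 acc=0 shift=0
byte[2]=0xAC cont=1 payload=0x2C: acc |= 44<<0 -> completed=2 acc=44 shift=7
byte[3]=0x17 cont=0 payload=0x17: varint #3 complete (value=2988); reset -> completed=3 acc=0 shift=0
byte[4]=0xA1 cont=1 payload=0x21: acc |= 33<<0 -> completed=3 acc=33 shift=7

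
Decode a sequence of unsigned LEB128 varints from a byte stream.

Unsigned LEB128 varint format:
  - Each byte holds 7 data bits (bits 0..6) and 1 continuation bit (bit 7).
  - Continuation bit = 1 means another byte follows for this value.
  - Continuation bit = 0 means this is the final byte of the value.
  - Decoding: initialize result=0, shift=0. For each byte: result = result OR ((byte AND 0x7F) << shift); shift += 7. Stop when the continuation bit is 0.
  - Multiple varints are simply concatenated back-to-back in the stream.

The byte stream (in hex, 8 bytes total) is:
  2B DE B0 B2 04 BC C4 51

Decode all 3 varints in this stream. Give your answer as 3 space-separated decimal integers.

  byte[0]=0x2B cont=0 payload=0x2B=43: acc |= 43<<0 -> acc=43 shift=7 [end]
Varint 1: bytes[0:1] = 2B -> value 43 (1 byte(s))
  byte[1]=0xDE cont=1 payload=0x5E=94: acc |= 94<<0 -> acc=94 shift=7
  byte[2]=0xB0 cont=1 payload=0x30=48: acc |= 48<<7 -> acc=6238 shift=14
  byte[3]=0xB2 cont=1 payload=0x32=50: acc |= 50<<14 -> acc=825438 shift=21
  byte[4]=0x04 cont=0 payload=0x04=4: acc |= 4<<21 -> acc=9214046 shift=28 [end]
Varint 2: bytes[1:5] = DE B0 B2 04 -> value 9214046 (4 byte(s))
  byte[5]=0xBC cont=1 payload=0x3C=60: acc |= 60<<0 -> acc=60 shift=7
  byte[6]=0xC4 cont=1 payload=0x44=68: acc |= 68<<7 -> acc=8764 shift=14
  byte[7]=0x51 cont=0 payload=0x51=81: acc |= 81<<14 -> acc=1335868 shift=21 [end]
Varint 3: bytes[5:8] = BC C4 51 -> value 1335868 (3 byte(s))

Answer: 43 9214046 1335868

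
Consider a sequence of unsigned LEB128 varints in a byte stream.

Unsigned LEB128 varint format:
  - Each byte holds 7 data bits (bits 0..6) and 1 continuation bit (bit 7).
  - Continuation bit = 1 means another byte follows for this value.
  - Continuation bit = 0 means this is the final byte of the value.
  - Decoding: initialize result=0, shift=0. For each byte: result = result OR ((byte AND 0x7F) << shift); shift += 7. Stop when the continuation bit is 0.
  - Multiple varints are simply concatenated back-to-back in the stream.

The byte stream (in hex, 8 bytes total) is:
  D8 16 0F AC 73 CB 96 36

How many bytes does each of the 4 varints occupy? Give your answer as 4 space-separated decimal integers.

Answer: 2 1 2 3

Derivation:
  byte[0]=0xD8 cont=1 payload=0x58=88: acc |= 88<<0 -> acc=88 shift=7
  byte[1]=0x16 cont=0 payload=0x16=22: acc |= 22<<7 -> acc=2904 shift=14 [end]
Varint 1: bytes[0:2] = D8 16 -> value 2904 (2 byte(s))
  byte[2]=0x0F cont=0 payload=0x0F=15: acc |= 15<<0 -> acc=15 shift=7 [end]
Varint 2: bytes[2:3] = 0F -> value 15 (1 byte(s))
  byte[3]=0xAC cont=1 payload=0x2C=44: acc |= 44<<0 -> acc=44 shift=7
  byte[4]=0x73 cont=0 payload=0x73=115: acc |= 115<<7 -> acc=14764 shift=14 [end]
Varint 3: bytes[3:5] = AC 73 -> value 14764 (2 byte(s))
  byte[5]=0xCB cont=1 payload=0x4B=75: acc |= 75<<0 -> acc=75 shift=7
  byte[6]=0x96 cont=1 payload=0x16=22: acc |= 22<<7 -> acc=2891 shift=14
  byte[7]=0x36 cont=0 payload=0x36=54: acc |= 54<<14 -> acc=887627 shift=21 [end]
Varint 4: bytes[5:8] = CB 96 36 -> value 887627 (3 byte(s))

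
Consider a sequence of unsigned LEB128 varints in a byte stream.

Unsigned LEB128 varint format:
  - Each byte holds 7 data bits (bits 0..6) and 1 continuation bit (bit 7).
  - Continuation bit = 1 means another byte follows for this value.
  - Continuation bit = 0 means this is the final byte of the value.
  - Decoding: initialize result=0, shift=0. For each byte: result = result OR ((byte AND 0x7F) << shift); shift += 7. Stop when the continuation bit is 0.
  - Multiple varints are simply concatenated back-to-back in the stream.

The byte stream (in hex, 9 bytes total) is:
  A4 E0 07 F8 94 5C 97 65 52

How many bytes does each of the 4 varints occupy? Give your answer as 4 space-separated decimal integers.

Answer: 3 3 2 1

Derivation:
  byte[0]=0xA4 cont=1 payload=0x24=36: acc |= 36<<0 -> acc=36 shift=7
  byte[1]=0xE0 cont=1 payload=0x60=96: acc |= 96<<7 -> acc=12324 shift=14
  byte[2]=0x07 cont=0 payload=0x07=7: acc |= 7<<14 -> acc=127012 shift=21 [end]
Varint 1: bytes[0:3] = A4 E0 07 -> value 127012 (3 byte(s))
  byte[3]=0xF8 cont=1 payload=0x78=120: acc |= 120<<0 -> acc=120 shift=7
  byte[4]=0x94 cont=1 payload=0x14=20: acc |= 20<<7 -> acc=2680 shift=14
  byte[5]=0x5C cont=0 payload=0x5C=92: acc |= 92<<14 -> acc=1510008 shift=21 [end]
Varint 2: bytes[3:6] = F8 94 5C -> value 1510008 (3 byte(s))
  byte[6]=0x97 cont=1 payload=0x17=23: acc |= 23<<0 -> acc=23 shift=7
  byte[7]=0x65 cont=0 payload=0x65=101: acc |= 101<<7 -> acc=12951 shift=14 [end]
Varint 3: bytes[6:8] = 97 65 -> value 12951 (2 byte(s))
  byte[8]=0x52 cont=0 payload=0x52=82: acc |= 82<<0 -> acc=82 shift=7 [end]
Varint 4: bytes[8:9] = 52 -> value 82 (1 byte(s))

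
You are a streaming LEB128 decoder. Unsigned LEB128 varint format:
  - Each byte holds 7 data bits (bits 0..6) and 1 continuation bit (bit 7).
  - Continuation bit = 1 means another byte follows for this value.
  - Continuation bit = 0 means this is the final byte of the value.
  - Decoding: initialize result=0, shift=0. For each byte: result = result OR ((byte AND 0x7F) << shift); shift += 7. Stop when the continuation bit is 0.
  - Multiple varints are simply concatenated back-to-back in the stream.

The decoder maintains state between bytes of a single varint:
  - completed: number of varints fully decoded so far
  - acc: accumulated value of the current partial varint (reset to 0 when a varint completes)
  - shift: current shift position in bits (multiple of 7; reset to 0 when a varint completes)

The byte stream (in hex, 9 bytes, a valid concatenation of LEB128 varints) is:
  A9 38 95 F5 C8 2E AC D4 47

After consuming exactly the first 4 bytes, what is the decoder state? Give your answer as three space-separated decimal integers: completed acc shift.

byte[0]=0xA9 cont=1 payload=0x29: acc |= 41<<0 -> completed=0 acc=41 shift=7
byte[1]=0x38 cont=0 payload=0x38: varint #1 complete (value=7209); reset -> completed=1 acc=0 shift=0
byte[2]=0x95 cont=1 payload=0x15: acc |= 21<<0 -> completed=1 acc=21 shift=7
byte[3]=0xF5 cont=1 payload=0x75: acc |= 117<<7 -> completed=1 acc=14997 shift=14

Answer: 1 14997 14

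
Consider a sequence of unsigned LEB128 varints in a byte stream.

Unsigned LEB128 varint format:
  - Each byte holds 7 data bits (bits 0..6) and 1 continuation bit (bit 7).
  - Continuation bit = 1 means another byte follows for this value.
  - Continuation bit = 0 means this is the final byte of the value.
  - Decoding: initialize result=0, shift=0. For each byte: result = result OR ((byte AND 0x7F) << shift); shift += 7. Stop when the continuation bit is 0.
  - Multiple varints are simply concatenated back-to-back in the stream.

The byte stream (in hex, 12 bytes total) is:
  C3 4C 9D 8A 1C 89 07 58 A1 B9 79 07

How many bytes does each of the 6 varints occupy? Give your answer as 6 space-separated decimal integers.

Answer: 2 3 2 1 3 1

Derivation:
  byte[0]=0xC3 cont=1 payload=0x43=67: acc |= 67<<0 -> acc=67 shift=7
  byte[1]=0x4C cont=0 payload=0x4C=76: acc |= 76<<7 -> acc=9795 shift=14 [end]
Varint 1: bytes[0:2] = C3 4C -> value 9795 (2 byte(s))
  byte[2]=0x9D cont=1 payload=0x1D=29: acc |= 29<<0 -> acc=29 shift=7
  byte[3]=0x8A cont=1 payload=0x0A=10: acc |= 10<<7 -> acc=1309 shift=14
  byte[4]=0x1C cont=0 payload=0x1C=28: acc |= 28<<14 -> acc=460061 shift=21 [end]
Varint 2: bytes[2:5] = 9D 8A 1C -> value 460061 (3 byte(s))
  byte[5]=0x89 cont=1 payload=0x09=9: acc |= 9<<0 -> acc=9 shift=7
  byte[6]=0x07 cont=0 payload=0x07=7: acc |= 7<<7 -> acc=905 shift=14 [end]
Varint 3: bytes[5:7] = 89 07 -> value 905 (2 byte(s))
  byte[7]=0x58 cont=0 payload=0x58=88: acc |= 88<<0 -> acc=88 shift=7 [end]
Varint 4: bytes[7:8] = 58 -> value 88 (1 byte(s))
  byte[8]=0xA1 cont=1 payload=0x21=33: acc |= 33<<0 -> acc=33 shift=7
  byte[9]=0xB9 cont=1 payload=0x39=57: acc |= 57<<7 -> acc=7329 shift=14
  byte[10]=0x79 cont=0 payload=0x79=121: acc |= 121<<14 -> acc=1989793 shift=21 [end]
Varint 5: bytes[8:11] = A1 B9 79 -> value 1989793 (3 byte(s))
  byte[11]=0x07 cont=0 payload=0x07=7: acc |= 7<<0 -> acc=7 shift=7 [end]
Varint 6: bytes[11:12] = 07 -> value 7 (1 byte(s))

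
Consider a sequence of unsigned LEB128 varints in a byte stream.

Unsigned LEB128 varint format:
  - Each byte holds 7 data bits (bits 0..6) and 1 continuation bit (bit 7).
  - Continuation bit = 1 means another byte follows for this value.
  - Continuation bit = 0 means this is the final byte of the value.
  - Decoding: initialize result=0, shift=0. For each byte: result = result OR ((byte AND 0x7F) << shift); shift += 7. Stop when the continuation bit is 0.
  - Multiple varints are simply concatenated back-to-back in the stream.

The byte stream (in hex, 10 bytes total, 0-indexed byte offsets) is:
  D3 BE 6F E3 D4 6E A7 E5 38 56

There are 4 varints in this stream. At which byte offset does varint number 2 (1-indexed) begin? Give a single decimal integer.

Answer: 3

Derivation:
  byte[0]=0xD3 cont=1 payload=0x53=83: acc |= 83<<0 -> acc=83 shift=7
  byte[1]=0xBE cont=1 payload=0x3E=62: acc |= 62<<7 -> acc=8019 shift=14
  byte[2]=0x6F cont=0 payload=0x6F=111: acc |= 111<<14 -> acc=1826643 shift=21 [end]
Varint 1: bytes[0:3] = D3 BE 6F -> value 1826643 (3 byte(s))
  byte[3]=0xE3 cont=1 payload=0x63=99: acc |= 99<<0 -> acc=99 shift=7
  byte[4]=0xD4 cont=1 payload=0x54=84: acc |= 84<<7 -> acc=10851 shift=14
  byte[5]=0x6E cont=0 payload=0x6E=110: acc |= 110<<14 -> acc=1813091 shift=21 [end]
Varint 2: bytes[3:6] = E3 D4 6E -> value 1813091 (3 byte(s))
  byte[6]=0xA7 cont=1 payload=0x27=39: acc |= 39<<0 -> acc=39 shift=7
  byte[7]=0xE5 cont=1 payload=0x65=101: acc |= 101<<7 -> acc=12967 shift=14
  byte[8]=0x38 cont=0 payload=0x38=56: acc |= 56<<14 -> acc=930471 shift=21 [end]
Varint 3: bytes[6:9] = A7 E5 38 -> value 930471 (3 byte(s))
  byte[9]=0x56 cont=0 payload=0x56=86: acc |= 86<<0 -> acc=86 shift=7 [end]
Varint 4: bytes[9:10] = 56 -> value 86 (1 byte(s))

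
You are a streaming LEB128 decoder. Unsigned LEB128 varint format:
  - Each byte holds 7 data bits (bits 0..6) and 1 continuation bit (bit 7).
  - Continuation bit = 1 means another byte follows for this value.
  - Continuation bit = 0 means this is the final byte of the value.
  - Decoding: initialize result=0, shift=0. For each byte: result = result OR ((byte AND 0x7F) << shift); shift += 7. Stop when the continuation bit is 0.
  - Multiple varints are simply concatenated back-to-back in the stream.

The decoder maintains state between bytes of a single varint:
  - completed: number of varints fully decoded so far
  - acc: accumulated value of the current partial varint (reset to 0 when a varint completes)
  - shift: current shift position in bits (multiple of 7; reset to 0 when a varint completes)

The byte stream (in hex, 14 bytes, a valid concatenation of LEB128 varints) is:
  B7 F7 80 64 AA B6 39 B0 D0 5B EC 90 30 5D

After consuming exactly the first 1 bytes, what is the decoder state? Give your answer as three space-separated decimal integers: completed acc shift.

byte[0]=0xB7 cont=1 payload=0x37: acc |= 55<<0 -> completed=0 acc=55 shift=7

Answer: 0 55 7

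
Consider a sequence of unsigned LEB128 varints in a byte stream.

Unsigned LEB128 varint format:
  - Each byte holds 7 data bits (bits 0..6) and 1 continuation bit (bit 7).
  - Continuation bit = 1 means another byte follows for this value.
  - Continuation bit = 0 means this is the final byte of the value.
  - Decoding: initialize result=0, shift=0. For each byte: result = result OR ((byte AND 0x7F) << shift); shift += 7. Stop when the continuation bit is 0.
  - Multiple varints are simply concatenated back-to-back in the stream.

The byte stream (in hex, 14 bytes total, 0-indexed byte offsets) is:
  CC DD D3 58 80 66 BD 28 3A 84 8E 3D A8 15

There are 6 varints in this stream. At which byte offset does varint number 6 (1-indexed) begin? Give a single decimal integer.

Answer: 12

Derivation:
  byte[0]=0xCC cont=1 payload=0x4C=76: acc |= 76<<0 -> acc=76 shift=7
  byte[1]=0xDD cont=1 payload=0x5D=93: acc |= 93<<7 -> acc=11980 shift=14
  byte[2]=0xD3 cont=1 payload=0x53=83: acc |= 83<<14 -> acc=1371852 shift=21
  byte[3]=0x58 cont=0 payload=0x58=88: acc |= 88<<21 -> acc=185921228 shift=28 [end]
Varint 1: bytes[0:4] = CC DD D3 58 -> value 185921228 (4 byte(s))
  byte[4]=0x80 cont=1 payload=0x00=0: acc |= 0<<0 -> acc=0 shift=7
  byte[5]=0x66 cont=0 payload=0x66=102: acc |= 102<<7 -> acc=13056 shift=14 [end]
Varint 2: bytes[4:6] = 80 66 -> value 13056 (2 byte(s))
  byte[6]=0xBD cont=1 payload=0x3D=61: acc |= 61<<0 -> acc=61 shift=7
  byte[7]=0x28 cont=0 payload=0x28=40: acc |= 40<<7 -> acc=5181 shift=14 [end]
Varint 3: bytes[6:8] = BD 28 -> value 5181 (2 byte(s))
  byte[8]=0x3A cont=0 payload=0x3A=58: acc |= 58<<0 -> acc=58 shift=7 [end]
Varint 4: bytes[8:9] = 3A -> value 58 (1 byte(s))
  byte[9]=0x84 cont=1 payload=0x04=4: acc |= 4<<0 -> acc=4 shift=7
  byte[10]=0x8E cont=1 payload=0x0E=14: acc |= 14<<7 -> acc=1796 shift=14
  byte[11]=0x3D cont=0 payload=0x3D=61: acc |= 61<<14 -> acc=1001220 shift=21 [end]
Varint 5: bytes[9:12] = 84 8E 3D -> value 1001220 (3 byte(s))
  byte[12]=0xA8 cont=1 payload=0x28=40: acc |= 40<<0 -> acc=40 shift=7
  byte[13]=0x15 cont=0 payload=0x15=21: acc |= 21<<7 -> acc=2728 shift=14 [end]
Varint 6: bytes[12:14] = A8 15 -> value 2728 (2 byte(s))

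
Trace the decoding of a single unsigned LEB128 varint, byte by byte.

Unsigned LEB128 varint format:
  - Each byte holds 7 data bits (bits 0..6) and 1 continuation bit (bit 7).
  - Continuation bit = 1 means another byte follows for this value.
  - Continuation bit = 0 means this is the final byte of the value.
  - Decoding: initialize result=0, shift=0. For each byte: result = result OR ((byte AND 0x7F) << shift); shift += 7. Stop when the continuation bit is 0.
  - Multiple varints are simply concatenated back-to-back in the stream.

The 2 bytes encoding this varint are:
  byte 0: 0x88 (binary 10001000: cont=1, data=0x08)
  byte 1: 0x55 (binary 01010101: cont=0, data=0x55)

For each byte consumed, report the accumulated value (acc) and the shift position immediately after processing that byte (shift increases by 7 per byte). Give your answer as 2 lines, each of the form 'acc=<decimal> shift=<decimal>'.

Answer: acc=8 shift=7
acc=10888 shift=14

Derivation:
byte 0=0x88: payload=0x08=8, contrib = 8<<0 = 8; acc -> 8, shift -> 7
byte 1=0x55: payload=0x55=85, contrib = 85<<7 = 10880; acc -> 10888, shift -> 14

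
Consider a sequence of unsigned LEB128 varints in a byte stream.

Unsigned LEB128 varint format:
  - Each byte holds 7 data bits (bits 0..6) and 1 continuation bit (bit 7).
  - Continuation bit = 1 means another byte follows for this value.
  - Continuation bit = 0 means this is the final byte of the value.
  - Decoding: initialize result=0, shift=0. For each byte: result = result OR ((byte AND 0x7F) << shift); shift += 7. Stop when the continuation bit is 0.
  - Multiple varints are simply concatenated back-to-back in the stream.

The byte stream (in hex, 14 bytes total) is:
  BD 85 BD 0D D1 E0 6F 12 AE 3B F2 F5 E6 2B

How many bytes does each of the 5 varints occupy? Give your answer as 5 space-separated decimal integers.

Answer: 4 3 1 2 4

Derivation:
  byte[0]=0xBD cont=1 payload=0x3D=61: acc |= 61<<0 -> acc=61 shift=7
  byte[1]=0x85 cont=1 payload=0x05=5: acc |= 5<<7 -> acc=701 shift=14
  byte[2]=0xBD cont=1 payload=0x3D=61: acc |= 61<<14 -> acc=1000125 shift=21
  byte[3]=0x0D cont=0 payload=0x0D=13: acc |= 13<<21 -> acc=28263101 shift=28 [end]
Varint 1: bytes[0:4] = BD 85 BD 0D -> value 28263101 (4 byte(s))
  byte[4]=0xD1 cont=1 payload=0x51=81: acc |= 81<<0 -> acc=81 shift=7
  byte[5]=0xE0 cont=1 payload=0x60=96: acc |= 96<<7 -> acc=12369 shift=14
  byte[6]=0x6F cont=0 payload=0x6F=111: acc |= 111<<14 -> acc=1830993 shift=21 [end]
Varint 2: bytes[4:7] = D1 E0 6F -> value 1830993 (3 byte(s))
  byte[7]=0x12 cont=0 payload=0x12=18: acc |= 18<<0 -> acc=18 shift=7 [end]
Varint 3: bytes[7:8] = 12 -> value 18 (1 byte(s))
  byte[8]=0xAE cont=1 payload=0x2E=46: acc |= 46<<0 -> acc=46 shift=7
  byte[9]=0x3B cont=0 payload=0x3B=59: acc |= 59<<7 -> acc=7598 shift=14 [end]
Varint 4: bytes[8:10] = AE 3B -> value 7598 (2 byte(s))
  byte[10]=0xF2 cont=1 payload=0x72=114: acc |= 114<<0 -> acc=114 shift=7
  byte[11]=0xF5 cont=1 payload=0x75=117: acc |= 117<<7 -> acc=15090 shift=14
  byte[12]=0xE6 cont=1 payload=0x66=102: acc |= 102<<14 -> acc=1686258 shift=21
  byte[13]=0x2B cont=0 payload=0x2B=43: acc |= 43<<21 -> acc=91863794 shift=28 [end]
Varint 5: bytes[10:14] = F2 F5 E6 2B -> value 91863794 (4 byte(s))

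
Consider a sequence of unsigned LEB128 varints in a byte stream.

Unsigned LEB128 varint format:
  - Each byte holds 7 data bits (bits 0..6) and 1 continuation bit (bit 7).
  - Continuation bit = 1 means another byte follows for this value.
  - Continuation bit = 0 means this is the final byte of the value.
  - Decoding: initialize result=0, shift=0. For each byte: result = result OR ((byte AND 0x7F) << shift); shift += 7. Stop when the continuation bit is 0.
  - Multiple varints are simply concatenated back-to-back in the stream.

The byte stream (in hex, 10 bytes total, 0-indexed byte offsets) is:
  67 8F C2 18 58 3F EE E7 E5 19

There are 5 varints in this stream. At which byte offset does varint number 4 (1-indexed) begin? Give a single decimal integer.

Answer: 5

Derivation:
  byte[0]=0x67 cont=0 payload=0x67=103: acc |= 103<<0 -> acc=103 shift=7 [end]
Varint 1: bytes[0:1] = 67 -> value 103 (1 byte(s))
  byte[1]=0x8F cont=1 payload=0x0F=15: acc |= 15<<0 -> acc=15 shift=7
  byte[2]=0xC2 cont=1 payload=0x42=66: acc |= 66<<7 -> acc=8463 shift=14
  byte[3]=0x18 cont=0 payload=0x18=24: acc |= 24<<14 -> acc=401679 shift=21 [end]
Varint 2: bytes[1:4] = 8F C2 18 -> value 401679 (3 byte(s))
  byte[4]=0x58 cont=0 payload=0x58=88: acc |= 88<<0 -> acc=88 shift=7 [end]
Varint 3: bytes[4:5] = 58 -> value 88 (1 byte(s))
  byte[5]=0x3F cont=0 payload=0x3F=63: acc |= 63<<0 -> acc=63 shift=7 [end]
Varint 4: bytes[5:6] = 3F -> value 63 (1 byte(s))
  byte[6]=0xEE cont=1 payload=0x6E=110: acc |= 110<<0 -> acc=110 shift=7
  byte[7]=0xE7 cont=1 payload=0x67=103: acc |= 103<<7 -> acc=13294 shift=14
  byte[8]=0xE5 cont=1 payload=0x65=101: acc |= 101<<14 -> acc=1668078 shift=21
  byte[9]=0x19 cont=0 payload=0x19=25: acc |= 25<<21 -> acc=54096878 shift=28 [end]
Varint 5: bytes[6:10] = EE E7 E5 19 -> value 54096878 (4 byte(s))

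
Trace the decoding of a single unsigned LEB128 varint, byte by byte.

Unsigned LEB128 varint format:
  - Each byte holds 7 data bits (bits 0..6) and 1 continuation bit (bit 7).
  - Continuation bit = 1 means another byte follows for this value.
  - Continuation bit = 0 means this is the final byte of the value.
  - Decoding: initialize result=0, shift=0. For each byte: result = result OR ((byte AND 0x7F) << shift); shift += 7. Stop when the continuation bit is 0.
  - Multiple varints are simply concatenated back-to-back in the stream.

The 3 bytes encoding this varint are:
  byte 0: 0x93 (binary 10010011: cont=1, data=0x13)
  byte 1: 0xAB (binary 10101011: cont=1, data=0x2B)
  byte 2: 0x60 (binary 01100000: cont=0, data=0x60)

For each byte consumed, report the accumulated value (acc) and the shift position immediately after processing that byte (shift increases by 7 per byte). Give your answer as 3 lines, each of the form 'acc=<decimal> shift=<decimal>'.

Answer: acc=19 shift=7
acc=5523 shift=14
acc=1578387 shift=21

Derivation:
byte 0=0x93: payload=0x13=19, contrib = 19<<0 = 19; acc -> 19, shift -> 7
byte 1=0xAB: payload=0x2B=43, contrib = 43<<7 = 5504; acc -> 5523, shift -> 14
byte 2=0x60: payload=0x60=96, contrib = 96<<14 = 1572864; acc -> 1578387, shift -> 21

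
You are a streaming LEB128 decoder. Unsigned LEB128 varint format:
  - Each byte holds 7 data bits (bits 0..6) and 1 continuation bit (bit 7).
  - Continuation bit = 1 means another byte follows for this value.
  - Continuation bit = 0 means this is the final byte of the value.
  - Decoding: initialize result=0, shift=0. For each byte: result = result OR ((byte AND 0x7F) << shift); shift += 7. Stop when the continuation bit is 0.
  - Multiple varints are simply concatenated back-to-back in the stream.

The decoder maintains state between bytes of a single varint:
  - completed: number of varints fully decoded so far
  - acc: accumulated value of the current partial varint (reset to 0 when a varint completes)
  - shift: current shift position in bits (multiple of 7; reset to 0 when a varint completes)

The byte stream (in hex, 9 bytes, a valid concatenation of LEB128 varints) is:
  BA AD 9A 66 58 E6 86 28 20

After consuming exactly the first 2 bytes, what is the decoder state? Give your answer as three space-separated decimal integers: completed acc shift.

Answer: 0 5818 14

Derivation:
byte[0]=0xBA cont=1 payload=0x3A: acc |= 58<<0 -> completed=0 acc=58 shift=7
byte[1]=0xAD cont=1 payload=0x2D: acc |= 45<<7 -> completed=0 acc=5818 shift=14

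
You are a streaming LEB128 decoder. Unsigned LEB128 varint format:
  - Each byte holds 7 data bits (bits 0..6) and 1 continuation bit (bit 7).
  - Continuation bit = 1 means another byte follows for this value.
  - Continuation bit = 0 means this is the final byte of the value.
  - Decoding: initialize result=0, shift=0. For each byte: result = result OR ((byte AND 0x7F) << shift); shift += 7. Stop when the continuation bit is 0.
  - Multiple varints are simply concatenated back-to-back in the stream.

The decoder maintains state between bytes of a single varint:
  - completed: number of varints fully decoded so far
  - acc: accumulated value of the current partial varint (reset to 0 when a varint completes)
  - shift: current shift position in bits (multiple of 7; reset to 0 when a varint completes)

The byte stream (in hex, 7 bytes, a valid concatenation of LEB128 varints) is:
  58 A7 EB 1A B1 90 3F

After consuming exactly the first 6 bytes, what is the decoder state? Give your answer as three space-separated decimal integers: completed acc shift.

byte[0]=0x58 cont=0 payload=0x58: varint #1 complete (value=88); reset -> completed=1 acc=0 shift=0
byte[1]=0xA7 cont=1 payload=0x27: acc |= 39<<0 -> completed=1 acc=39 shift=7
byte[2]=0xEB cont=1 payload=0x6B: acc |= 107<<7 -> completed=1 acc=13735 shift=14
byte[3]=0x1A cont=0 payload=0x1A: varint #2 complete (value=439719); reset -> completed=2 acc=0 shift=0
byte[4]=0xB1 cont=1 payload=0x31: acc |= 49<<0 -> completed=2 acc=49 shift=7
byte[5]=0x90 cont=1 payload=0x10: acc |= 16<<7 -> completed=2 acc=2097 shift=14

Answer: 2 2097 14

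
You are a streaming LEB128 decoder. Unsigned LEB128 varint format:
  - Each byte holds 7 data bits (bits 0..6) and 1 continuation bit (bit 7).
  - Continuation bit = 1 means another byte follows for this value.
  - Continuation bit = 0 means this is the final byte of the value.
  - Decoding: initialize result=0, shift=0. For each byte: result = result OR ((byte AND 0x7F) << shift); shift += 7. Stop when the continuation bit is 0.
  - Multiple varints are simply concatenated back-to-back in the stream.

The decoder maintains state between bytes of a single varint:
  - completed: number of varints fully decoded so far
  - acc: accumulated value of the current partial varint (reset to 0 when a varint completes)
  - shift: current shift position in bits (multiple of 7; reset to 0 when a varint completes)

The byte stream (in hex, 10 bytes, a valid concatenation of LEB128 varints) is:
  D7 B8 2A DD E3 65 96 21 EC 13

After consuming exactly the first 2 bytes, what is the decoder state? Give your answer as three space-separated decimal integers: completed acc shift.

byte[0]=0xD7 cont=1 payload=0x57: acc |= 87<<0 -> completed=0 acc=87 shift=7
byte[1]=0xB8 cont=1 payload=0x38: acc |= 56<<7 -> completed=0 acc=7255 shift=14

Answer: 0 7255 14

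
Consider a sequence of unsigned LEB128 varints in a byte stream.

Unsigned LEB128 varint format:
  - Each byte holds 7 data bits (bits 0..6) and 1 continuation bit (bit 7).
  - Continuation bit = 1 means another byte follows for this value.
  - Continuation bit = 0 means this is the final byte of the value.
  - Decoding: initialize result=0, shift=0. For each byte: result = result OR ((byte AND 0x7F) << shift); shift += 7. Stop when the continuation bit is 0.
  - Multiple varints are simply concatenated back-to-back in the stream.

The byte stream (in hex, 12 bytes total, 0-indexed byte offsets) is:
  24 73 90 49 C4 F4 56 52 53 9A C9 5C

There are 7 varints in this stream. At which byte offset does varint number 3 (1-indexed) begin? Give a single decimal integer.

  byte[0]=0x24 cont=0 payload=0x24=36: acc |= 36<<0 -> acc=36 shift=7 [end]
Varint 1: bytes[0:1] = 24 -> value 36 (1 byte(s))
  byte[1]=0x73 cont=0 payload=0x73=115: acc |= 115<<0 -> acc=115 shift=7 [end]
Varint 2: bytes[1:2] = 73 -> value 115 (1 byte(s))
  byte[2]=0x90 cont=1 payload=0x10=16: acc |= 16<<0 -> acc=16 shift=7
  byte[3]=0x49 cont=0 payload=0x49=73: acc |= 73<<7 -> acc=9360 shift=14 [end]
Varint 3: bytes[2:4] = 90 49 -> value 9360 (2 byte(s))
  byte[4]=0xC4 cont=1 payload=0x44=68: acc |= 68<<0 -> acc=68 shift=7
  byte[5]=0xF4 cont=1 payload=0x74=116: acc |= 116<<7 -> acc=14916 shift=14
  byte[6]=0x56 cont=0 payload=0x56=86: acc |= 86<<14 -> acc=1423940 shift=21 [end]
Varint 4: bytes[4:7] = C4 F4 56 -> value 1423940 (3 byte(s))
  byte[7]=0x52 cont=0 payload=0x52=82: acc |= 82<<0 -> acc=82 shift=7 [end]
Varint 5: bytes[7:8] = 52 -> value 82 (1 byte(s))
  byte[8]=0x53 cont=0 payload=0x53=83: acc |= 83<<0 -> acc=83 shift=7 [end]
Varint 6: bytes[8:9] = 53 -> value 83 (1 byte(s))
  byte[9]=0x9A cont=1 payload=0x1A=26: acc |= 26<<0 -> acc=26 shift=7
  byte[10]=0xC9 cont=1 payload=0x49=73: acc |= 73<<7 -> acc=9370 shift=14
  byte[11]=0x5C cont=0 payload=0x5C=92: acc |= 92<<14 -> acc=1516698 shift=21 [end]
Varint 7: bytes[9:12] = 9A C9 5C -> value 1516698 (3 byte(s))

Answer: 2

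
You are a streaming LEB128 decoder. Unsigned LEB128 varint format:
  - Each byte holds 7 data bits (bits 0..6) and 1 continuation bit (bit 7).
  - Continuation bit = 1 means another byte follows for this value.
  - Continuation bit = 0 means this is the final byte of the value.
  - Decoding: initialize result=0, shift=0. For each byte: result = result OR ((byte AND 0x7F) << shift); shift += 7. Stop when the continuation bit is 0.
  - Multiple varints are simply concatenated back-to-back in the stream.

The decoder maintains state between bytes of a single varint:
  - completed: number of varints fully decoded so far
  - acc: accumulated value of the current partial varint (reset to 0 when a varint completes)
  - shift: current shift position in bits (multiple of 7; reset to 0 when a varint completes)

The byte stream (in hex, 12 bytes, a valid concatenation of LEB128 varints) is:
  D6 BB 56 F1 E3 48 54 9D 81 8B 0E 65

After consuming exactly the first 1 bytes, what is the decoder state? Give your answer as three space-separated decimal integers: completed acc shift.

byte[0]=0xD6 cont=1 payload=0x56: acc |= 86<<0 -> completed=0 acc=86 shift=7

Answer: 0 86 7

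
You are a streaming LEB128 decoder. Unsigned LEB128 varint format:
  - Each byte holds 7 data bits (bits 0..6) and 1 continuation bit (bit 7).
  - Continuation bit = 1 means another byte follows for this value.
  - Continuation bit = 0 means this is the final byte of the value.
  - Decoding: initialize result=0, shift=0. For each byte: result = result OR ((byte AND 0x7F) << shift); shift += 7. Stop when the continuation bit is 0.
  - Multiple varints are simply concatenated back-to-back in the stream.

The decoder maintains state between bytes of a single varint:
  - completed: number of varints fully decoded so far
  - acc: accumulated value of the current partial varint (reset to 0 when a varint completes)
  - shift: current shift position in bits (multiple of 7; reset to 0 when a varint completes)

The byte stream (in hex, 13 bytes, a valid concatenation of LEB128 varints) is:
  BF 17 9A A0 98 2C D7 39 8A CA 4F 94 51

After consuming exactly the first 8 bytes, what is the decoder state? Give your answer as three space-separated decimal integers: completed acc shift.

Answer: 3 0 0

Derivation:
byte[0]=0xBF cont=1 payload=0x3F: acc |= 63<<0 -> completed=0 acc=63 shift=7
byte[1]=0x17 cont=0 payload=0x17: varint #1 complete (value=3007); reset -> completed=1 acc=0 shift=0
byte[2]=0x9A cont=1 payload=0x1A: acc |= 26<<0 -> completed=1 acc=26 shift=7
byte[3]=0xA0 cont=1 payload=0x20: acc |= 32<<7 -> completed=1 acc=4122 shift=14
byte[4]=0x98 cont=1 payload=0x18: acc |= 24<<14 -> completed=1 acc=397338 shift=21
byte[5]=0x2C cont=0 payload=0x2C: varint #2 complete (value=92672026); reset -> completed=2 acc=0 shift=0
byte[6]=0xD7 cont=1 payload=0x57: acc |= 87<<0 -> completed=2 acc=87 shift=7
byte[7]=0x39 cont=0 payload=0x39: varint #3 complete (value=7383); reset -> completed=3 acc=0 shift=0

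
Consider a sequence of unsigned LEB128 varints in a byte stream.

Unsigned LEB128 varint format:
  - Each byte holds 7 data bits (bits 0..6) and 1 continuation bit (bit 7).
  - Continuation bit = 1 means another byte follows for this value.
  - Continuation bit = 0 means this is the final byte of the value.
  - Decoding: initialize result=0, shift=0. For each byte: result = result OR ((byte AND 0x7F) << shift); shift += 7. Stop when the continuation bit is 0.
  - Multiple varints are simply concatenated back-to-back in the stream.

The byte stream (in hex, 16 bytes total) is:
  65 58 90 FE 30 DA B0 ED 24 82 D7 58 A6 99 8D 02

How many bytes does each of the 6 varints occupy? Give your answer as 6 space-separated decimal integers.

Answer: 1 1 3 4 3 4

Derivation:
  byte[0]=0x65 cont=0 payload=0x65=101: acc |= 101<<0 -> acc=101 shift=7 [end]
Varint 1: bytes[0:1] = 65 -> value 101 (1 byte(s))
  byte[1]=0x58 cont=0 payload=0x58=88: acc |= 88<<0 -> acc=88 shift=7 [end]
Varint 2: bytes[1:2] = 58 -> value 88 (1 byte(s))
  byte[2]=0x90 cont=1 payload=0x10=16: acc |= 16<<0 -> acc=16 shift=7
  byte[3]=0xFE cont=1 payload=0x7E=126: acc |= 126<<7 -> acc=16144 shift=14
  byte[4]=0x30 cont=0 payload=0x30=48: acc |= 48<<14 -> acc=802576 shift=21 [end]
Varint 3: bytes[2:5] = 90 FE 30 -> value 802576 (3 byte(s))
  byte[5]=0xDA cont=1 payload=0x5A=90: acc |= 90<<0 -> acc=90 shift=7
  byte[6]=0xB0 cont=1 payload=0x30=48: acc |= 48<<7 -> acc=6234 shift=14
  byte[7]=0xED cont=1 payload=0x6D=109: acc |= 109<<14 -> acc=1792090 shift=21
  byte[8]=0x24 cont=0 payload=0x24=36: acc |= 36<<21 -> acc=77289562 shift=28 [end]
Varint 4: bytes[5:9] = DA B0 ED 24 -> value 77289562 (4 byte(s))
  byte[9]=0x82 cont=1 payload=0x02=2: acc |= 2<<0 -> acc=2 shift=7
  byte[10]=0xD7 cont=1 payload=0x57=87: acc |= 87<<7 -> acc=11138 shift=14
  byte[11]=0x58 cont=0 payload=0x58=88: acc |= 88<<14 -> acc=1452930 shift=21 [end]
Varint 5: bytes[9:12] = 82 D7 58 -> value 1452930 (3 byte(s))
  byte[12]=0xA6 cont=1 payload=0x26=38: acc |= 38<<0 -> acc=38 shift=7
  byte[13]=0x99 cont=1 payload=0x19=25: acc |= 25<<7 -> acc=3238 shift=14
  byte[14]=0x8D cont=1 payload=0x0D=13: acc |= 13<<14 -> acc=216230 shift=21
  byte[15]=0x02 cont=0 payload=0x02=2: acc |= 2<<21 -> acc=4410534 shift=28 [end]
Varint 6: bytes[12:16] = A6 99 8D 02 -> value 4410534 (4 byte(s))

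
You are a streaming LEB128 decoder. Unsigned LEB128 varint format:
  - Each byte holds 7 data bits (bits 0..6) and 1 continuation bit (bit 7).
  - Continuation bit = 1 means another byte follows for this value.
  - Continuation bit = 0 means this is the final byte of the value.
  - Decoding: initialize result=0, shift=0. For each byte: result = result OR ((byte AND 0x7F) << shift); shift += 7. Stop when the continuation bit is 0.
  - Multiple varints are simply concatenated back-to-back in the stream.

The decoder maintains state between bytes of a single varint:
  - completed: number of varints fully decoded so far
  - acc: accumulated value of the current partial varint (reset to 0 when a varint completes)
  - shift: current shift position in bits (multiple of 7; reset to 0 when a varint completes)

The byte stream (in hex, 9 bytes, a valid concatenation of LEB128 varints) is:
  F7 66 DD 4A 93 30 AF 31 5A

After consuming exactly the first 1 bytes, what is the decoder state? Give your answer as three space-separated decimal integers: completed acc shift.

Answer: 0 119 7

Derivation:
byte[0]=0xF7 cont=1 payload=0x77: acc |= 119<<0 -> completed=0 acc=119 shift=7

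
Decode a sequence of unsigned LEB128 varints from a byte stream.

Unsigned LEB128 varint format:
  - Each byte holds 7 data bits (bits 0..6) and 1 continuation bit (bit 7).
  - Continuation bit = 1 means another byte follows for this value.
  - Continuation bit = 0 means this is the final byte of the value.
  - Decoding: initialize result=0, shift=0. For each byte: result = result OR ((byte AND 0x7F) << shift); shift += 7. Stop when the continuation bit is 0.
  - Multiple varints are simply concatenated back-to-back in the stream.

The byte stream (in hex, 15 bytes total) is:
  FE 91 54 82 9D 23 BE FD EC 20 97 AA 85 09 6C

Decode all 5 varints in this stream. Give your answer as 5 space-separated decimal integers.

Answer: 1378558 577154 68894398 18961687 108

Derivation:
  byte[0]=0xFE cont=1 payload=0x7E=126: acc |= 126<<0 -> acc=126 shift=7
  byte[1]=0x91 cont=1 payload=0x11=17: acc |= 17<<7 -> acc=2302 shift=14
  byte[2]=0x54 cont=0 payload=0x54=84: acc |= 84<<14 -> acc=1378558 shift=21 [end]
Varint 1: bytes[0:3] = FE 91 54 -> value 1378558 (3 byte(s))
  byte[3]=0x82 cont=1 payload=0x02=2: acc |= 2<<0 -> acc=2 shift=7
  byte[4]=0x9D cont=1 payload=0x1D=29: acc |= 29<<7 -> acc=3714 shift=14
  byte[5]=0x23 cont=0 payload=0x23=35: acc |= 35<<14 -> acc=577154 shift=21 [end]
Varint 2: bytes[3:6] = 82 9D 23 -> value 577154 (3 byte(s))
  byte[6]=0xBE cont=1 payload=0x3E=62: acc |= 62<<0 -> acc=62 shift=7
  byte[7]=0xFD cont=1 payload=0x7D=125: acc |= 125<<7 -> acc=16062 shift=14
  byte[8]=0xEC cont=1 payload=0x6C=108: acc |= 108<<14 -> acc=1785534 shift=21
  byte[9]=0x20 cont=0 payload=0x20=32: acc |= 32<<21 -> acc=68894398 shift=28 [end]
Varint 3: bytes[6:10] = BE FD EC 20 -> value 68894398 (4 byte(s))
  byte[10]=0x97 cont=1 payload=0x17=23: acc |= 23<<0 -> acc=23 shift=7
  byte[11]=0xAA cont=1 payload=0x2A=42: acc |= 42<<7 -> acc=5399 shift=14
  byte[12]=0x85 cont=1 payload=0x05=5: acc |= 5<<14 -> acc=87319 shift=21
  byte[13]=0x09 cont=0 payload=0x09=9: acc |= 9<<21 -> acc=18961687 shift=28 [end]
Varint 4: bytes[10:14] = 97 AA 85 09 -> value 18961687 (4 byte(s))
  byte[14]=0x6C cont=0 payload=0x6C=108: acc |= 108<<0 -> acc=108 shift=7 [end]
Varint 5: bytes[14:15] = 6C -> value 108 (1 byte(s))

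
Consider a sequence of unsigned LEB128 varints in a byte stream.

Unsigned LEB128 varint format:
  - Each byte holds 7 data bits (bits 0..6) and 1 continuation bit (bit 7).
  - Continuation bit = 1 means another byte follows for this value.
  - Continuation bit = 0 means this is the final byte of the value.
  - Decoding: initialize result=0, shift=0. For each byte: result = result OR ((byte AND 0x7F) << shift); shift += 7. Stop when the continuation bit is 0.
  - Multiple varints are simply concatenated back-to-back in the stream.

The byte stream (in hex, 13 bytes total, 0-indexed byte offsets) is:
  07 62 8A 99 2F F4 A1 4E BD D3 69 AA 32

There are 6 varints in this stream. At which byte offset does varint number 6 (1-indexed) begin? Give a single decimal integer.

  byte[0]=0x07 cont=0 payload=0x07=7: acc |= 7<<0 -> acc=7 shift=7 [end]
Varint 1: bytes[0:1] = 07 -> value 7 (1 byte(s))
  byte[1]=0x62 cont=0 payload=0x62=98: acc |= 98<<0 -> acc=98 shift=7 [end]
Varint 2: bytes[1:2] = 62 -> value 98 (1 byte(s))
  byte[2]=0x8A cont=1 payload=0x0A=10: acc |= 10<<0 -> acc=10 shift=7
  byte[3]=0x99 cont=1 payload=0x19=25: acc |= 25<<7 -> acc=3210 shift=14
  byte[4]=0x2F cont=0 payload=0x2F=47: acc |= 47<<14 -> acc=773258 shift=21 [end]
Varint 3: bytes[2:5] = 8A 99 2F -> value 773258 (3 byte(s))
  byte[5]=0xF4 cont=1 payload=0x74=116: acc |= 116<<0 -> acc=116 shift=7
  byte[6]=0xA1 cont=1 payload=0x21=33: acc |= 33<<7 -> acc=4340 shift=14
  byte[7]=0x4E cont=0 payload=0x4E=78: acc |= 78<<14 -> acc=1282292 shift=21 [end]
Varint 4: bytes[5:8] = F4 A1 4E -> value 1282292 (3 byte(s))
  byte[8]=0xBD cont=1 payload=0x3D=61: acc |= 61<<0 -> acc=61 shift=7
  byte[9]=0xD3 cont=1 payload=0x53=83: acc |= 83<<7 -> acc=10685 shift=14
  byte[10]=0x69 cont=0 payload=0x69=105: acc |= 105<<14 -> acc=1731005 shift=21 [end]
Varint 5: bytes[8:11] = BD D3 69 -> value 1731005 (3 byte(s))
  byte[11]=0xAA cont=1 payload=0x2A=42: acc |= 42<<0 -> acc=42 shift=7
  byte[12]=0x32 cont=0 payload=0x32=50: acc |= 50<<7 -> acc=6442 shift=14 [end]
Varint 6: bytes[11:13] = AA 32 -> value 6442 (2 byte(s))

Answer: 11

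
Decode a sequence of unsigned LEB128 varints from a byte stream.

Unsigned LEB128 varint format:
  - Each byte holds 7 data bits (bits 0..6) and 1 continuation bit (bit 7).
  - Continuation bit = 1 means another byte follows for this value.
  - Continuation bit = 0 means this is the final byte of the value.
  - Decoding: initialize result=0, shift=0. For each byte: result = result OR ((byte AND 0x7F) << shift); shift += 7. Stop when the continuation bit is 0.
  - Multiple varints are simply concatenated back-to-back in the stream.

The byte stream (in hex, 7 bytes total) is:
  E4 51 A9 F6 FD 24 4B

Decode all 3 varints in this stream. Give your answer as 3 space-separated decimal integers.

Answer: 10468 77560617 75

Derivation:
  byte[0]=0xE4 cont=1 payload=0x64=100: acc |= 100<<0 -> acc=100 shift=7
  byte[1]=0x51 cont=0 payload=0x51=81: acc |= 81<<7 -> acc=10468 shift=14 [end]
Varint 1: bytes[0:2] = E4 51 -> value 10468 (2 byte(s))
  byte[2]=0xA9 cont=1 payload=0x29=41: acc |= 41<<0 -> acc=41 shift=7
  byte[3]=0xF6 cont=1 payload=0x76=118: acc |= 118<<7 -> acc=15145 shift=14
  byte[4]=0xFD cont=1 payload=0x7D=125: acc |= 125<<14 -> acc=2063145 shift=21
  byte[5]=0x24 cont=0 payload=0x24=36: acc |= 36<<21 -> acc=77560617 shift=28 [end]
Varint 2: bytes[2:6] = A9 F6 FD 24 -> value 77560617 (4 byte(s))
  byte[6]=0x4B cont=0 payload=0x4B=75: acc |= 75<<0 -> acc=75 shift=7 [end]
Varint 3: bytes[6:7] = 4B -> value 75 (1 byte(s))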